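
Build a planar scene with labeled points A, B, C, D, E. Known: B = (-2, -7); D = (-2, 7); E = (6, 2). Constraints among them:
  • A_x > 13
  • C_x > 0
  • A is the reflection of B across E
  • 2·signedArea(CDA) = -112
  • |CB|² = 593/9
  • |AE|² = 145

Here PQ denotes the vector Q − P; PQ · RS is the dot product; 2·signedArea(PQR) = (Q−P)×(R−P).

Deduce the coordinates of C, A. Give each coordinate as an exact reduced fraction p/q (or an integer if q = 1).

A = (14, 11)
C = (2/3, 2/3)

1. A_x = 14  [A is the reflection of B across E]
2. A_y = 11  [A is the reflection of B across E]
   → A = (14, 11)
3. C_x = 2/3  [line -4·x + 16·y + -8 = 0 ∩ |CB|² = 593/9]
4. C_y = 2/3  [line -4·x + 16·y + -8 = 0 ∩ |CB|² = 593/9]
   → C = (2/3, 2/3)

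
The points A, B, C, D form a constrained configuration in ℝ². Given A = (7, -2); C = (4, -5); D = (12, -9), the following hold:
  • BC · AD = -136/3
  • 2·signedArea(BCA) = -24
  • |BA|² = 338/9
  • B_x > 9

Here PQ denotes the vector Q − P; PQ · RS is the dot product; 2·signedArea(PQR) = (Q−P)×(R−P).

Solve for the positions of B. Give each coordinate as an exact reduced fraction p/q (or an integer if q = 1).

B = (28/3, -23/3)

1. B_x = 28/3  [BC · AD = -136/3 ∩ 2·signedArea(BCA) = -24]
2. B_y = -23/3  [BC · AD = -136/3 ∩ 2·signedArea(BCA) = -24]
   → B = (28/3, -23/3)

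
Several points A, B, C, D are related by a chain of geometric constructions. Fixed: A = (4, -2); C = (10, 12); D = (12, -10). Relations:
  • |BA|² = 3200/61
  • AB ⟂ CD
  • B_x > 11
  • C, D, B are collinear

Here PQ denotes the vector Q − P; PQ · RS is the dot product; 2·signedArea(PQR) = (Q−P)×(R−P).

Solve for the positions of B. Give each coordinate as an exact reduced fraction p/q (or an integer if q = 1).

B = (684/61, -82/61)

1. B_x = 684/61  [C, D, B are collinear ∩ AB ⟂ CD]
2. B_y = -82/61  [C, D, B are collinear ∩ AB ⟂ CD]
   → B = (684/61, -82/61)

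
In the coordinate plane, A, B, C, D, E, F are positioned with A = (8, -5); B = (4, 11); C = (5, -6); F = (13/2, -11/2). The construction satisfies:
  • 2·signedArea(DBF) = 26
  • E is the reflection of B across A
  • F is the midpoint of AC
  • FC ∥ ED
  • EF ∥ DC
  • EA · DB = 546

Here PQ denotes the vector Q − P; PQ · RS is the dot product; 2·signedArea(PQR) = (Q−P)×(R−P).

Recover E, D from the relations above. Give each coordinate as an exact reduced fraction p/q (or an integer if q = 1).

D = (21/2, -43/2)
E = (12, -21)

1. E_x = 12  [E is the reflection of B across A]
2. E_y = -21  [E is the reflection of B across A]
   → E = (12, -21)
3. D_x = 21/2  [EF ∥ DC ∩ FC ∥ ED]
4. D_y = -43/2  [EF ∥ DC ∩ FC ∥ ED]
   → D = (21/2, -43/2)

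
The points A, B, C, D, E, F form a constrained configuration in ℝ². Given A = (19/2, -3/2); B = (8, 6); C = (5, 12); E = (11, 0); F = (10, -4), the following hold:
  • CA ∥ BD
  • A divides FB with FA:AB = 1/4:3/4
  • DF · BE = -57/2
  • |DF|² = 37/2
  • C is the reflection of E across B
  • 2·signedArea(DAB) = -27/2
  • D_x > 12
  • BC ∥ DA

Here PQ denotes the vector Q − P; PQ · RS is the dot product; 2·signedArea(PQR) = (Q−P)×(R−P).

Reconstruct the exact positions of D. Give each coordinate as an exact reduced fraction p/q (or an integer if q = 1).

1. D_x = 25/2  [BC ∥ DA ∩ CA ∥ BD]
2. D_y = -15/2  [BC ∥ DA ∩ CA ∥ BD]
   → D = (25/2, -15/2)

D = (25/2, -15/2)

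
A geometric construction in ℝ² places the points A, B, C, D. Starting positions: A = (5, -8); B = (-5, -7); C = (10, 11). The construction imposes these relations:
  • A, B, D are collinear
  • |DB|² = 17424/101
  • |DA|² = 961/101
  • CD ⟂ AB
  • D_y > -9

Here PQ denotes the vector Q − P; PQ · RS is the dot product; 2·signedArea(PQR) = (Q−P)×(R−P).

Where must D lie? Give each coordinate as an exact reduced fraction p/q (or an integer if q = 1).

1. D_x = 815/101  [A, B, D are collinear ∩ CD ⟂ AB]
2. D_y = -839/101  [A, B, D are collinear ∩ CD ⟂ AB]
   → D = (815/101, -839/101)

D = (815/101, -839/101)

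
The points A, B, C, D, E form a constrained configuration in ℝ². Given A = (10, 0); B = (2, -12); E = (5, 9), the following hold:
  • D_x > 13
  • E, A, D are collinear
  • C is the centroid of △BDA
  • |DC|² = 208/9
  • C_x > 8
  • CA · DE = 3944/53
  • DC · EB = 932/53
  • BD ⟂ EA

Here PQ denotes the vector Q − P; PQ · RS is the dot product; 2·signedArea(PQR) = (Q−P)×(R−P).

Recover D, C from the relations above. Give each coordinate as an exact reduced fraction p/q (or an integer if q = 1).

C = (1336/159, -314/53)
D = (700/53, -306/53)

1. D_x = 700/53  [E, A, D are collinear ∩ BD ⟂ EA]
2. D_y = -306/53  [E, A, D are collinear ∩ BD ⟂ EA]
   → D = (700/53, -306/53)
3. C_x = 1336/159  [C is the centroid of △BDA]
4. C_y = -314/53  [C is the centroid of △BDA]
   → C = (1336/159, -314/53)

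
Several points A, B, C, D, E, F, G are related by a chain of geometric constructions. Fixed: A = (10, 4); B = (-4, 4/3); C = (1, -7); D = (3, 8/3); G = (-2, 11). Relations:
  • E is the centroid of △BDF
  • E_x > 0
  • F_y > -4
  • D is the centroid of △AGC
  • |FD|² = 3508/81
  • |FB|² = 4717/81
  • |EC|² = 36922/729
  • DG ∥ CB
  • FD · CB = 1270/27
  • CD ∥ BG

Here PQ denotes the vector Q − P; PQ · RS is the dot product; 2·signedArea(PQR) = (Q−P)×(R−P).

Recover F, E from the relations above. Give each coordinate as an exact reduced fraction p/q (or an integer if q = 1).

1. F_x = 5/3  [line 5·x + -25/3·y + -1075/27 = 0 ∩ |FB|² = 4717/81]
2. F_y = -34/9  [line 5·x + -25/3·y + -1075/27 = 0 ∩ |FB|² = 4717/81]
   → F = (5/3, -34/9)
3. E_x = 2/9  [E is the centroid of △BDF]
4. E_y = 2/27  [E is the centroid of △BDF]
   → E = (2/9, 2/27)

E = (2/9, 2/27)
F = (5/3, -34/9)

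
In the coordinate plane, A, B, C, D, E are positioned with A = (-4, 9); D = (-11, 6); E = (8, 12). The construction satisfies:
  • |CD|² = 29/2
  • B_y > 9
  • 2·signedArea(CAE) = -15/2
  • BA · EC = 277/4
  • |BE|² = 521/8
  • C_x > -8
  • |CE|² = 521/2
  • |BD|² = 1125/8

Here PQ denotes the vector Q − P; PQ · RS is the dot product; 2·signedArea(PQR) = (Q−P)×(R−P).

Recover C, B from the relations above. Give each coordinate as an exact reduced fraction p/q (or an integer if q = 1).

1. C_x = -15/2  [line -3·x + 12·y + -225/2 = 0 ∩ |CD|² = 29/2]
2. C_y = 15/2  [line -3·x + 12·y + -225/2 = 0 ∩ |CD|² = 29/2]
   → C = (-15/2, 15/2)
3. B_x = 1/4  [line 31/2·x + 9/2·y + -191/4 = 0 ∩ |BE|² = 521/8]
4. B_y = 39/4  [line 31/2·x + 9/2·y + -191/4 = 0 ∩ |BE|² = 521/8]
   → B = (1/4, 39/4)

B = (1/4, 39/4)
C = (-15/2, 15/2)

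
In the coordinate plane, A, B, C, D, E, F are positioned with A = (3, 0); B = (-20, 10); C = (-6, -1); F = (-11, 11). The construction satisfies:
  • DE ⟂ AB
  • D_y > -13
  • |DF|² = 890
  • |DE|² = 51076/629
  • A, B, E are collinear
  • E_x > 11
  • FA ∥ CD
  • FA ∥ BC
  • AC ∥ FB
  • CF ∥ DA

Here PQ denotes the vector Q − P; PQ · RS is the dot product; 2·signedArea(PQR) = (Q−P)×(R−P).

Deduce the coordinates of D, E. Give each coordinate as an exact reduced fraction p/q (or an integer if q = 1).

1. D_x = 8  [CF ∥ DA ∩ FA ∥ CD]
2. D_y = -12  [CF ∥ DA ∩ FA ∥ CD]
   → D = (8, -12)
3. E_x = 7292/629  [A, B, E are collinear ∩ DE ⟂ AB]
4. E_y = -2350/629  [A, B, E are collinear ∩ DE ⟂ AB]
   → E = (7292/629, -2350/629)

D = (8, -12)
E = (7292/629, -2350/629)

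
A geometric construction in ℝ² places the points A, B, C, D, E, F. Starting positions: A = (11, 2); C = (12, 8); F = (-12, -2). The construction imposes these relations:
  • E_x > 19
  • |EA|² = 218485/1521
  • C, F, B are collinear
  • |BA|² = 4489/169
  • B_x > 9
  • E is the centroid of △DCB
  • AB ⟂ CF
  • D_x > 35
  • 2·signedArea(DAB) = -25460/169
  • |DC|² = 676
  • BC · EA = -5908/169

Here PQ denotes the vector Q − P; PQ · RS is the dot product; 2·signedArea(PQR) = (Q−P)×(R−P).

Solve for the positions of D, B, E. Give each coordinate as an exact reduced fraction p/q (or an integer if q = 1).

B = (1524/169, 1142/169)
D = (36, 18)
E = (3212/169, 5536/507)

1. B_x = 1524/169  [C, F, B are collinear ∩ AB ⟂ CF]
2. B_y = 1142/169  [C, F, B are collinear ∩ AB ⟂ CF]
   → B = (1524/169, 1142/169)
3. D_x = 36  [line -804/169·x + -335/169·y + 34974/169 = 0 ∩ |DC|² = 676]
4. D_y = 18  [line -804/169·x + -335/169·y + 34974/169 = 0 ∩ |DC|² = 676]
   → D = (36, 18)
5. E_x = 3212/169  [E is the centroid of △DCB]
6. E_y = 5536/507  [E is the centroid of △DCB]
   → E = (3212/169, 5536/507)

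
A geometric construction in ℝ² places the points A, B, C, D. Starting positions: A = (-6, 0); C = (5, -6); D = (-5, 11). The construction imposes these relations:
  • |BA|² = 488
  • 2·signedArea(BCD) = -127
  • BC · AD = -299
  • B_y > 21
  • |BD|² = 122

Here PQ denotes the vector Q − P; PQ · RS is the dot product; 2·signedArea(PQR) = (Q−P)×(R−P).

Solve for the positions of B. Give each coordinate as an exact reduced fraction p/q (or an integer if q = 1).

1. B_x = -4  [BC · AD = -299 ∩ 2·signedArea(BCD) = -127]
2. B_y = 22  [BC · AD = -299 ∩ 2·signedArea(BCD) = -127]
   → B = (-4, 22)

B = (-4, 22)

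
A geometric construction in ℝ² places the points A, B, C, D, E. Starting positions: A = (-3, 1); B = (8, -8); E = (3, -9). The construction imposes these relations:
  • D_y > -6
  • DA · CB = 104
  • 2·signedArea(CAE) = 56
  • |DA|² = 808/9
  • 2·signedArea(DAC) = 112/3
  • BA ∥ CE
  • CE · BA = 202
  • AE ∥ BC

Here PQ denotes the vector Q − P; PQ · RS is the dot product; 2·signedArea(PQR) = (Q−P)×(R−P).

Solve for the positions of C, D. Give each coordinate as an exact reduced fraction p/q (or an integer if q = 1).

C = (14, -18)
D = (13/3, -5)

1. C_x = 14  [BA ∥ CE ∩ AE ∥ BC]
2. C_y = -18  [BA ∥ CE ∩ AE ∥ BC]
   → C = (14, -18)
3. D_x = 13/3  [2·signedArea(DAC) = 112/3 ∩ DA · CB = 104]
4. D_y = -5  [2·signedArea(DAC) = 112/3 ∩ DA · CB = 104]
   → D = (13/3, -5)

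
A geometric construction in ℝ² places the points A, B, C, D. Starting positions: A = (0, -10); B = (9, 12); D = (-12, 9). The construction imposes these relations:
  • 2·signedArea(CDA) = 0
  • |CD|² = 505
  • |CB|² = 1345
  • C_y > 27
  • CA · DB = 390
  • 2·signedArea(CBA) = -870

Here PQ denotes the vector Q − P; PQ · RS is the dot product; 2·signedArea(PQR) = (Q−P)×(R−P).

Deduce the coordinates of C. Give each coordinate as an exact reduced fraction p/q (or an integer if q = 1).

1. C_x = -24  [2·signedArea(CDA) = 0 ∩ CA · DB = 390]
2. C_y = 28  [2·signedArea(CDA) = 0 ∩ CA · DB = 390]
   → C = (-24, 28)

C = (-24, 28)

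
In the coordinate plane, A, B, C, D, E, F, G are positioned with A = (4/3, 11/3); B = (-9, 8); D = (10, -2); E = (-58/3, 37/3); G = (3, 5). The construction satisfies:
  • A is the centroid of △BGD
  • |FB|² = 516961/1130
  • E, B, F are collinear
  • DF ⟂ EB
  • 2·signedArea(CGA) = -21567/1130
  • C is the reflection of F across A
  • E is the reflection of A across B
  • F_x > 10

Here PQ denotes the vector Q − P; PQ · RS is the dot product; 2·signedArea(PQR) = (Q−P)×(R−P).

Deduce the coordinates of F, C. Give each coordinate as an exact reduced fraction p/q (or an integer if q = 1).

1. F_x = 12119/1130  [E, B, F are collinear ∩ DF ⟂ EB]
2. F_y = -307/1130  [E, B, F are collinear ∩ DF ⟂ EB]
   → F = (12119/1130, -307/1130)
3. C_x = -27317/3390  [C is the reflection of F across A]
4. C_y = 25781/3390  [C is the reflection of F across A]
   → C = (-27317/3390, 25781/3390)

C = (-27317/3390, 25781/3390)
F = (12119/1130, -307/1130)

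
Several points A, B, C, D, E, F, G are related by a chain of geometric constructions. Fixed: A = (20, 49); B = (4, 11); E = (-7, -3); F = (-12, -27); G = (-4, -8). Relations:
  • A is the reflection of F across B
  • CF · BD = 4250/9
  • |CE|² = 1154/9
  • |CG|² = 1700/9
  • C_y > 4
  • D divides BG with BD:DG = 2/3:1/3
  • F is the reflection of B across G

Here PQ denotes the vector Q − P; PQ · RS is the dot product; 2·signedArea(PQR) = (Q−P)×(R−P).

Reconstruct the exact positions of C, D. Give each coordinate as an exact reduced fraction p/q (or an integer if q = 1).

C = (4/3, 14/3)
D = (-4/3, -5/3)

1. D_x = -4/3  [D divides BG with BD:DG = 2/3:1/3]
2. D_y = -5/3  [D divides BG with BD:DG = 2/3:1/3]
   → D = (-4/3, -5/3)
3. C_x = 4/3  [line 16/3·x + 38/3·y + -596/9 = 0 ∩ |CG|² = 1700/9]
4. C_y = 14/3  [line 16/3·x + 38/3·y + -596/9 = 0 ∩ |CG|² = 1700/9]
   → C = (4/3, 14/3)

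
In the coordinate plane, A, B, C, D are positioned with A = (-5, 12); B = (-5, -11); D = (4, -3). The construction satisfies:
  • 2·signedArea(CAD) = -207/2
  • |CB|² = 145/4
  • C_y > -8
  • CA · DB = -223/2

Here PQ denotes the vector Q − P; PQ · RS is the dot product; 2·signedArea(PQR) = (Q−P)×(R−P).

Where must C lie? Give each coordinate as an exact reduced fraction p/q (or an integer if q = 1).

1. C_x = -1/2  [CA · DB = -223/2 ∩ 2·signedArea(CAD) = -207/2]
2. C_y = -7  [CA · DB = -223/2 ∩ 2·signedArea(CAD) = -207/2]
   → C = (-1/2, -7)

C = (-1/2, -7)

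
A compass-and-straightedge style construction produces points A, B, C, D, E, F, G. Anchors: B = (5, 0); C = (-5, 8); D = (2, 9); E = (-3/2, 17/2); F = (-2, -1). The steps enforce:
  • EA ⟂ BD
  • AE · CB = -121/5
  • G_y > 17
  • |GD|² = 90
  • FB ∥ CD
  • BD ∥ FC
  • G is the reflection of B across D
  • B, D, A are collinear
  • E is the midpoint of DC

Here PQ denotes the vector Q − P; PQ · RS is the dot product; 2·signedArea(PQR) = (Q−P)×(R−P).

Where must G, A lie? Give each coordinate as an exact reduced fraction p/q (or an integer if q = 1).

1. G_x = -1  [G is the reflection of B across D]
2. G_y = 18  [G is the reflection of B across D]
   → G = (-1, 18)
3. A_x = 9/5  [B, D, A are collinear ∩ EA ⟂ BD]
4. A_y = 48/5  [B, D, A are collinear ∩ EA ⟂ BD]
   → A = (9/5, 48/5)

A = (9/5, 48/5)
G = (-1, 18)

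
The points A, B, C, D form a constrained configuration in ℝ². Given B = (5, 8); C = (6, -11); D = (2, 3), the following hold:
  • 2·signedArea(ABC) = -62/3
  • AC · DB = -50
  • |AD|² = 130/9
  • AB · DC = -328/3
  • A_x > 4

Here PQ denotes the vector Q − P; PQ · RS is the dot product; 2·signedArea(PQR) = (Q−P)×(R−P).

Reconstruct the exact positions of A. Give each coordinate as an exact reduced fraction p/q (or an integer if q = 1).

1. A_x = 13/3  [2·signedArea(ABC) = -62/3 ∩ AB · DC = -328/3]
2. A_y = 0  [2·signedArea(ABC) = -62/3 ∩ AB · DC = -328/3]
   → A = (13/3, 0)

A = (13/3, 0)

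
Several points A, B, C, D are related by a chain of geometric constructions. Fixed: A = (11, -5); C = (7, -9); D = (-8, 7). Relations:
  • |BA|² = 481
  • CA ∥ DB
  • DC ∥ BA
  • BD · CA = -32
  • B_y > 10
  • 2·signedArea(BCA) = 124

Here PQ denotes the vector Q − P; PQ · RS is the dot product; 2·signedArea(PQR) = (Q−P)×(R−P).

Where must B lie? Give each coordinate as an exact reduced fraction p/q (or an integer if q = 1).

B = (-4, 11)

1. B_x = -4  [DC ∥ BA ∩ CA ∥ DB]
2. B_y = 11  [DC ∥ BA ∩ CA ∥ DB]
   → B = (-4, 11)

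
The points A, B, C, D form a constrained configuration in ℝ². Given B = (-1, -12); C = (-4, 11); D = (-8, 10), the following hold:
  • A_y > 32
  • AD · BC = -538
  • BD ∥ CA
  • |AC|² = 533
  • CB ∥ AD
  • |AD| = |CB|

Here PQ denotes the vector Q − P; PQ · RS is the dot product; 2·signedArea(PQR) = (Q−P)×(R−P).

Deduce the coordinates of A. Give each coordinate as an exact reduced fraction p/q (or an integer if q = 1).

1. A_x = -11  [CB ∥ AD ∩ BD ∥ CA]
2. A_y = 33  [CB ∥ AD ∩ BD ∥ CA]
   → A = (-11, 33)

A = (-11, 33)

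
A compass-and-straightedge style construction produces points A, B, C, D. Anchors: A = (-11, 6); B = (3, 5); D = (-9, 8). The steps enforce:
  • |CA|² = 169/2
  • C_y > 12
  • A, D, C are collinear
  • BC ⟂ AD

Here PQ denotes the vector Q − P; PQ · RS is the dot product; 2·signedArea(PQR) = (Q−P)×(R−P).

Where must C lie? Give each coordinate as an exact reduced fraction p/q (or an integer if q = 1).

1. C_x = -9/2  [A, D, C are collinear ∩ BC ⟂ AD]
2. C_y = 25/2  [A, D, C are collinear ∩ BC ⟂ AD]
   → C = (-9/2, 25/2)

C = (-9/2, 25/2)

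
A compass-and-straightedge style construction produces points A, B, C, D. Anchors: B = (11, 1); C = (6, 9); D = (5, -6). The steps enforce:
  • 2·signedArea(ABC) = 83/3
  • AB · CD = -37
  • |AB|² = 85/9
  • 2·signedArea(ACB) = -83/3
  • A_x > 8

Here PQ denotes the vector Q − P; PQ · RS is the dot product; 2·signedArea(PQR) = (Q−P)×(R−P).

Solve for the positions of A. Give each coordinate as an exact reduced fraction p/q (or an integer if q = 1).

1. A_x = 9  [2·signedArea(ABC) = 83/3 ∩ AB · CD = -37]
2. A_y = -4/3  [2·signedArea(ABC) = 83/3 ∩ AB · CD = -37]
   → A = (9, -4/3)

A = (9, -4/3)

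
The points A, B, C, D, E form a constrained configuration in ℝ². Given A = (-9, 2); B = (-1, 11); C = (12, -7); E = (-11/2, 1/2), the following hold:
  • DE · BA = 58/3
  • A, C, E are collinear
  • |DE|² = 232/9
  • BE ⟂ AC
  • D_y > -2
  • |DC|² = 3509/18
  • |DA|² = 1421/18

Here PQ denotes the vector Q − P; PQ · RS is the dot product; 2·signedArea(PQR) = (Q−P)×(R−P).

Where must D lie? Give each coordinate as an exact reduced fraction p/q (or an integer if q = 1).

1. D_x = -5/6  [line 8·x + 9·y + 121/6 = 0 ∩ |DC|² = 3509/18]
2. D_y = -3/2  [line 8·x + 9·y + 121/6 = 0 ∩ |DC|² = 3509/18]
   → D = (-5/6, -3/2)

D = (-5/6, -3/2)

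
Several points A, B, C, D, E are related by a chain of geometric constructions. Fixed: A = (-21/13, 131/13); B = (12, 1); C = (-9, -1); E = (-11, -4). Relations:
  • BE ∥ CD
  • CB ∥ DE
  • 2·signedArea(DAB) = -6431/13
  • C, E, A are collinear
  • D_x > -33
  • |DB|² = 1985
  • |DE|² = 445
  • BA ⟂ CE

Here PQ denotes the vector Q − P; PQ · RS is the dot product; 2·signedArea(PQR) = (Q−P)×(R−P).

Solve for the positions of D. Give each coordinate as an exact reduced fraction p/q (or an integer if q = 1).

D = (-32, -6)

1. D_x = -32  [CB ∥ DE ∩ BE ∥ CD]
2. D_y = -6  [CB ∥ DE ∩ BE ∥ CD]
   → D = (-32, -6)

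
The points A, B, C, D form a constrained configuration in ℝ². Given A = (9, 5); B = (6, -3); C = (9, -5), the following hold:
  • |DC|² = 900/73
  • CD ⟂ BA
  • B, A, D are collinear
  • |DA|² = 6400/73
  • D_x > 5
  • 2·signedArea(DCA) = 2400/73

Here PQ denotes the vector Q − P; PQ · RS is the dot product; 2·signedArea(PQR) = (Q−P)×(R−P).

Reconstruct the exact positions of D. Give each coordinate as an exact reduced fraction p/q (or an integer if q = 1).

D = (417/73, -275/73)

1. D_x = 417/73  [B, A, D are collinear ∩ CD ⟂ BA]
2. D_y = -275/73  [B, A, D are collinear ∩ CD ⟂ BA]
   → D = (417/73, -275/73)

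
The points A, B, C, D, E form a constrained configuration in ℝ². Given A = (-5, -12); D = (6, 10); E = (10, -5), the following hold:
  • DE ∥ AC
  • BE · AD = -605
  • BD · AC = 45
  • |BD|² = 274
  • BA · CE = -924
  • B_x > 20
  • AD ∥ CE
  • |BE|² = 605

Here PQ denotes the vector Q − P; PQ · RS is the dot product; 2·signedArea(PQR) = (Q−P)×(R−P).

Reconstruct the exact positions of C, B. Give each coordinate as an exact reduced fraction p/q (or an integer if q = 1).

B = (21, 17)
C = (-1, -27)

1. C_x = -1  [AD ∥ CE ∩ DE ∥ AC]
2. C_y = -27  [AD ∥ CE ∩ DE ∥ AC]
   → C = (-1, -27)
3. B_x = 21  [BD · AC = 45 ∩ BA · CE = -924]
4. B_y = 17  [BD · AC = 45 ∩ BA · CE = -924]
   → B = (21, 17)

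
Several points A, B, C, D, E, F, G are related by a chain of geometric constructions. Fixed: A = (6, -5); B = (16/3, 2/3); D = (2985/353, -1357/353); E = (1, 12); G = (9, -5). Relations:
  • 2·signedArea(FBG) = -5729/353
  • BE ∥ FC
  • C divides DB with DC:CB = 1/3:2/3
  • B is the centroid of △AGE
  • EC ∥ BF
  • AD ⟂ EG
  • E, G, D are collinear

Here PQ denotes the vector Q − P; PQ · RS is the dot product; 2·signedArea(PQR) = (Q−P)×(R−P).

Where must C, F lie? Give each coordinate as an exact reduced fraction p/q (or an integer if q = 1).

C = (23558/3177, -7436/3177)
F = (37325/3177, -43442/3177)

1. C_x = 23558/3177  [C divides DB with DC:CB = 1/3:2/3]
2. C_y = -7436/3177  [C divides DB with DC:CB = 1/3:2/3]
   → C = (23558/3177, -7436/3177)
3. F_x = 37325/3177  [BE ∥ FC ∩ EC ∥ BF]
4. F_y = -43442/3177  [BE ∥ FC ∩ EC ∥ BF]
   → F = (37325/3177, -43442/3177)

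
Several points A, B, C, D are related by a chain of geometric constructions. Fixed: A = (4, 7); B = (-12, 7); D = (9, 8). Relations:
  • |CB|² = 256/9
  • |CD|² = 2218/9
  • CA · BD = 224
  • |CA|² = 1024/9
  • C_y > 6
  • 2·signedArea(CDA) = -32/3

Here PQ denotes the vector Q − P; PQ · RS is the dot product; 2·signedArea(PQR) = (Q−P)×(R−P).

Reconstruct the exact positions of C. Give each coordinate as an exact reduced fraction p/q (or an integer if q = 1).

C = (-20/3, 7)

1. C_x = -20/3  [2·signedArea(CDA) = -32/3 ∩ CA · BD = 224]
2. C_y = 7  [2·signedArea(CDA) = -32/3 ∩ CA · BD = 224]
   → C = (-20/3, 7)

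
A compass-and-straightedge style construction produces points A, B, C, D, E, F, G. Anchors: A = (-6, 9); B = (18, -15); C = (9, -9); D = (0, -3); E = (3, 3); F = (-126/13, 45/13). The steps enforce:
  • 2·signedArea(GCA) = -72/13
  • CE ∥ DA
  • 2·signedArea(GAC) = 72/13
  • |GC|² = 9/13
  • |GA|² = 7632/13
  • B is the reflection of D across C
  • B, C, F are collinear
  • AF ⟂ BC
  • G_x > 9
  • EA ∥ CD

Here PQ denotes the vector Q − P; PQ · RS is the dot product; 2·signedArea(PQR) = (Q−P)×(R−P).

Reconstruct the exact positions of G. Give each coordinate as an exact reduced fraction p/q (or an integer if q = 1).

G = (126/13, -123/13)

1. G_x = 126/13  [line 18·x + 15·y + -423/13 = 0 ∩ |GC|² = 9/13]
2. G_y = -123/13  [line 18·x + 15·y + -423/13 = 0 ∩ |GC|² = 9/13]
   → G = (126/13, -123/13)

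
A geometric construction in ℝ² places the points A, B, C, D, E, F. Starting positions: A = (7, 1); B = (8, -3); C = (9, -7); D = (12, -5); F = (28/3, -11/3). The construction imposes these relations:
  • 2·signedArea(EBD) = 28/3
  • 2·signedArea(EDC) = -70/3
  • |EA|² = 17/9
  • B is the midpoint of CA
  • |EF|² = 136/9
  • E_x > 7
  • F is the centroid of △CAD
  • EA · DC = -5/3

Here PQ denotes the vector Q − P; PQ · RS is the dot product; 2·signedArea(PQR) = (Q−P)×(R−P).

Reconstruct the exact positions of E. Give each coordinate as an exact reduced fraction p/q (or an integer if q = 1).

1. E_x = 22/3  [2·signedArea(EBD) = 28/3 ∩ 2·signedArea(EDC) = -70/3]
2. E_y = -1/3  [2·signedArea(EBD) = 28/3 ∩ 2·signedArea(EDC) = -70/3]
   → E = (22/3, -1/3)

E = (22/3, -1/3)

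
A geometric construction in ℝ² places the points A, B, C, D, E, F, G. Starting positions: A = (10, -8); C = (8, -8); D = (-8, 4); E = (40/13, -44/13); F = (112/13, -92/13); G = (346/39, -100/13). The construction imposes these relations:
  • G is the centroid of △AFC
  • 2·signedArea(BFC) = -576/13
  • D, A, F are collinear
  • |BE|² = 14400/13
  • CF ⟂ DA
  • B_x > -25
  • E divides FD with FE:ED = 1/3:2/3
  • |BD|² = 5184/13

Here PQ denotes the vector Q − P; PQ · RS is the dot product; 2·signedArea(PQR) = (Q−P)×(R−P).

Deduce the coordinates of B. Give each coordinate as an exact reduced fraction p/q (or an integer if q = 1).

1. B_x = -320/13  [line 12/13·x + -8/13·y + 32 = 0 ∩ |BE|² = 14400/13]
2. B_y = 196/13  [line 12/13·x + -8/13·y + 32 = 0 ∩ |BE|² = 14400/13]
   → B = (-320/13, 196/13)

B = (-320/13, 196/13)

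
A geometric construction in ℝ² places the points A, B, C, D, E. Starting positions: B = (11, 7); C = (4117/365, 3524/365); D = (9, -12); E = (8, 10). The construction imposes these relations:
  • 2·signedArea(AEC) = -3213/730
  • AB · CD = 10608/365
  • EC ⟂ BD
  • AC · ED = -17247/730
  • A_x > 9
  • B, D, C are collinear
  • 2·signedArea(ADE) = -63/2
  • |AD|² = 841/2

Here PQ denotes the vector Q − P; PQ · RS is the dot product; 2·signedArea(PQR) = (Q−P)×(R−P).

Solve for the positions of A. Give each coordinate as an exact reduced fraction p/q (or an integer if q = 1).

1. A_x = 19/2  [2·signedArea(AEC) = -3213/730 ∩ AC · ED = -17247/730]
2. A_y = 17/2  [2·signedArea(AEC) = -3213/730 ∩ AC · ED = -17247/730]
   → A = (19/2, 17/2)

A = (19/2, 17/2)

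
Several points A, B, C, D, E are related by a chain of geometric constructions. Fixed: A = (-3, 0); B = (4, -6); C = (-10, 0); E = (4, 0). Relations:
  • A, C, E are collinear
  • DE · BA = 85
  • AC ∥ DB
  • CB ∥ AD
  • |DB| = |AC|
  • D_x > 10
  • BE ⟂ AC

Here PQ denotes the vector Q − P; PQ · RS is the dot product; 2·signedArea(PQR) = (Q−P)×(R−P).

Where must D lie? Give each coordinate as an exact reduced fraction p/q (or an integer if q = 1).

1. D_x = 11  [AC ∥ DB ∩ CB ∥ AD]
2. D_y = -6  [AC ∥ DB ∩ CB ∥ AD]
   → D = (11, -6)

D = (11, -6)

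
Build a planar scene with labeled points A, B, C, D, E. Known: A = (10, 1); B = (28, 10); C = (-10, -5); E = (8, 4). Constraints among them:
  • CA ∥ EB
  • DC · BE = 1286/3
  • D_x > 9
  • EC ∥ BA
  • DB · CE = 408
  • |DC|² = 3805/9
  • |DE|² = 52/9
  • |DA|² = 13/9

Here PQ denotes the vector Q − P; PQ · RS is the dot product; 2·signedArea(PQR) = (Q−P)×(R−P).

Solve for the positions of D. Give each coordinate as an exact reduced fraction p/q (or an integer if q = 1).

1. D_x = 28/3  [DB · CE = 408 ∩ DC · BE = 1286/3]
2. D_y = 2  [DB · CE = 408 ∩ DC · BE = 1286/3]
   → D = (28/3, 2)

D = (28/3, 2)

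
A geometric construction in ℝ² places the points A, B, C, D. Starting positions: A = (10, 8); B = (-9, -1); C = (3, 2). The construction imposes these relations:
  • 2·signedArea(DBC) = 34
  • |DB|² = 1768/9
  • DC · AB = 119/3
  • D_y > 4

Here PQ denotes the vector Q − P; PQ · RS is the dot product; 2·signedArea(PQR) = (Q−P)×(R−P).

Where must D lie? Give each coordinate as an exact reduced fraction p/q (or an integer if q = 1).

D = (11/3, 5)

1. D_x = 11/3  [2·signedArea(DBC) = 34 ∩ DC · AB = 119/3]
2. D_y = 5  [2·signedArea(DBC) = 34 ∩ DC · AB = 119/3]
   → D = (11/3, 5)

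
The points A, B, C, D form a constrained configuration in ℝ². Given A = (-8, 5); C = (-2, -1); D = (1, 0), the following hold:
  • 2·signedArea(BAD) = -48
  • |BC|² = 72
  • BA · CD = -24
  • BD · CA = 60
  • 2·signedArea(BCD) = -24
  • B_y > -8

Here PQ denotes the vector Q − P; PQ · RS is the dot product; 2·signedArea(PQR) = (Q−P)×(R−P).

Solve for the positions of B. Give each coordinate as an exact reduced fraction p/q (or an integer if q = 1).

1. B_x = 4  [BA · CD = -24 ∩ BD · CA = 60]
2. B_y = -7  [BA · CD = -24 ∩ BD · CA = 60]
   → B = (4, -7)

B = (4, -7)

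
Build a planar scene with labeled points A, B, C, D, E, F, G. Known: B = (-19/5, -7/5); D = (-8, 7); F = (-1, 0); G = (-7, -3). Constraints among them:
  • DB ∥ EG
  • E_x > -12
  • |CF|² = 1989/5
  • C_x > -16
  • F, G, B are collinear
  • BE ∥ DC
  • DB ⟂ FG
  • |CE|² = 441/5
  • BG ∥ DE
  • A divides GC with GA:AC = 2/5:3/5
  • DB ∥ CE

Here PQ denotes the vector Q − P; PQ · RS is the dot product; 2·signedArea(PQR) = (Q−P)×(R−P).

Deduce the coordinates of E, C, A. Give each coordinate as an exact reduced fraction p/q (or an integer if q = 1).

A = (-259/25, 93/25)
C = (-77/5, 69/5)
E = (-56/5, 27/5)

1. E_x = -56/5  [DB ∥ EG ∩ BG ∥ DE]
2. E_y = 27/5  [DB ∥ EG ∩ BG ∥ DE]
   → E = (-56/5, 27/5)
3. C_x = -77/5  [DB ∥ CE ∩ BE ∥ DC]
4. C_y = 69/5  [DB ∥ CE ∩ BE ∥ DC]
   → C = (-77/5, 69/5)
5. A_x = -259/25  [A divides GC with GA:AC = 2/5:3/5]
6. A_y = 93/25  [A divides GC with GA:AC = 2/5:3/5]
   → A = (-259/25, 93/25)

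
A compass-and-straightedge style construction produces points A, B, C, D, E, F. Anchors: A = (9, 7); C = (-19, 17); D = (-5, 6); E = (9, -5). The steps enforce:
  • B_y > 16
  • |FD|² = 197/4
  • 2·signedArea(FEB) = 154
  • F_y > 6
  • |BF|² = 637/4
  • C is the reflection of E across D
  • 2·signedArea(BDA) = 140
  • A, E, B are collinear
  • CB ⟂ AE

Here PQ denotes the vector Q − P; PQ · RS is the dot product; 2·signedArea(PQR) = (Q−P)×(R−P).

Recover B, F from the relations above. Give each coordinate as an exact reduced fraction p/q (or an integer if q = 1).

B = (9, 17)
F = (2, 13/2)

1. B_x = 9  [A, E, B are collinear ∩ CB ⟂ AE]
2. B_y = 17  [A, E, B are collinear ∩ CB ⟂ AE]
   → B = (9, 17)
3. F_x = 2  [2·signedArea(FEB) = 154]
4. F_y = 13/2  [|FD|² = 197/4]
   → F = (2, 13/2)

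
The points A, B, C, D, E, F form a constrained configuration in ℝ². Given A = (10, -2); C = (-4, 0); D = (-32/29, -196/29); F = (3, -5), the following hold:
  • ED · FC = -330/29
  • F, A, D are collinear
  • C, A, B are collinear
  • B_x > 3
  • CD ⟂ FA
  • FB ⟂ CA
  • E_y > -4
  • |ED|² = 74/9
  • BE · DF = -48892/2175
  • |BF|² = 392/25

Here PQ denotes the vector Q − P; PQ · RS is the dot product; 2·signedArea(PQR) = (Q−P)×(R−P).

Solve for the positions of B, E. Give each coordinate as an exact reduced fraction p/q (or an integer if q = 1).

B = (89/25, -27/25)
E = (-61/87, -341/87)

1. B_x = 89/25  [C, A, B are collinear ∩ FB ⟂ CA]
2. B_y = -27/25  [C, A, B are collinear ∩ FB ⟂ CA]
   → B = (89/25, -27/25)
3. E_x = -61/87  [ED · FC = -330/29 ∩ BE · DF = -48892/2175]
4. E_y = -341/87  [ED · FC = -330/29 ∩ BE · DF = -48892/2175]
   → E = (-61/87, -341/87)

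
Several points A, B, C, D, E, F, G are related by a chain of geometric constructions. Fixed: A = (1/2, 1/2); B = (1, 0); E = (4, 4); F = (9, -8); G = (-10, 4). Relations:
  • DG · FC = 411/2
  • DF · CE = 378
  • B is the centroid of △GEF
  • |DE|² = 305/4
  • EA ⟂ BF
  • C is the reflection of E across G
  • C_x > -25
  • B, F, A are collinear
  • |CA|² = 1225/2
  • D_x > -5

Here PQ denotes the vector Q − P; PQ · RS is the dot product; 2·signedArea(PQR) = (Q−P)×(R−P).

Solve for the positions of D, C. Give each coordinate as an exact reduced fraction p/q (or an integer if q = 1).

C = (-24, 4)
D = (-9/2, 2)

1. C_x = -24  [C is the reflection of E across G]
2. C_y = 4  [C is the reflection of E across G]
   → C = (-24, 4)
3. D_x = -9/2  [DF · CE = 378 ∩ DG · FC = 411/2]
4. D_y = 2  [DF · CE = 378 ∩ DG · FC = 411/2]
   → D = (-9/2, 2)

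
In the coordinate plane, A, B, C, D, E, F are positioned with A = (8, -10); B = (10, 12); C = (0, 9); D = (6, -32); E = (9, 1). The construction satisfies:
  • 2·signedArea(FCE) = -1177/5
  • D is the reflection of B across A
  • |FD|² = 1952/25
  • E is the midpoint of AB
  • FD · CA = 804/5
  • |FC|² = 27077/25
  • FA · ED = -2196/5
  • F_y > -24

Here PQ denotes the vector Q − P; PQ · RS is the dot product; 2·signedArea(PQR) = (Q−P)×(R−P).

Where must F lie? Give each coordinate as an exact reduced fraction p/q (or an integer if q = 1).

1. F_x = 34/5  [FD · CA = 804/5 ∩ 2·signedArea(FCE) = -1177/5]
2. F_y = -116/5  [FD · CA = 804/5 ∩ 2·signedArea(FCE) = -1177/5]
   → F = (34/5, -116/5)

F = (34/5, -116/5)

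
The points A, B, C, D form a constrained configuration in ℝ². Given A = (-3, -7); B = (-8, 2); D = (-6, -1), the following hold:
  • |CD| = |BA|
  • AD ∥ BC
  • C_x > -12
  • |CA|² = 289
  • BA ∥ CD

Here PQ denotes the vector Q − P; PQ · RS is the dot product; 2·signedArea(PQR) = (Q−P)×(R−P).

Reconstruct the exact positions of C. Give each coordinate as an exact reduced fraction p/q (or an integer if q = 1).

1. C_x = -11  [BA ∥ CD ∩ AD ∥ BC]
2. C_y = 8  [BA ∥ CD ∩ AD ∥ BC]
   → C = (-11, 8)

C = (-11, 8)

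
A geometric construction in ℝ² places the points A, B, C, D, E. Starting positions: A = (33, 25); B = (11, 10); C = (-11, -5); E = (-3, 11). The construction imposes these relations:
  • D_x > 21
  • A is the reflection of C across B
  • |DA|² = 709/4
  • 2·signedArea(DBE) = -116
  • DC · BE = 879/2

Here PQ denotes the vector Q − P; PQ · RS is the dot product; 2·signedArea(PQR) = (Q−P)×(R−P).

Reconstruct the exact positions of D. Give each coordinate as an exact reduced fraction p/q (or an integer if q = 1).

1. D_x = 22  [2·signedArea(DBE) = -116 ∩ DC · BE = 879/2]
2. D_y = 35/2  [2·signedArea(DBE) = -116 ∩ DC · BE = 879/2]
   → D = (22, 35/2)

D = (22, 35/2)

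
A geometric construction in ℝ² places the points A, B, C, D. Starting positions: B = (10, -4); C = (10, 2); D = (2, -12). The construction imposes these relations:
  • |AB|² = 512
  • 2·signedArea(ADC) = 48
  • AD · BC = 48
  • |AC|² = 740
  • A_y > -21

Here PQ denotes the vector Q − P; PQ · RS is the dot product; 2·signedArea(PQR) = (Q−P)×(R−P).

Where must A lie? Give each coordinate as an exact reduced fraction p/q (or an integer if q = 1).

A = (-6, -20)

1. A_x = -6  [2·signedArea(ADC) = 48 ∩ AD · BC = 48]
2. A_y = -20  [2·signedArea(ADC) = 48 ∩ AD · BC = 48]
   → A = (-6, -20)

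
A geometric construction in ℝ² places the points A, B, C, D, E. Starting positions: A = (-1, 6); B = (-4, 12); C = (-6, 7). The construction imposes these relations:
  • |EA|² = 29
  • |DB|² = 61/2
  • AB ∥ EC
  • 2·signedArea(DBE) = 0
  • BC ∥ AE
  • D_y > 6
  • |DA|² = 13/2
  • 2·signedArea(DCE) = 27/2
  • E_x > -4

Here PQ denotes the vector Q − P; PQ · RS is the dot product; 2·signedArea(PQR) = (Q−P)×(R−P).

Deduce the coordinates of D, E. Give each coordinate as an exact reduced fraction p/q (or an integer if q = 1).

1. E_x = -3  [AB ∥ EC ∩ BC ∥ AE]
2. E_y = 1  [AB ∥ EC ∩ BC ∥ AE]
   → E = (-3, 1)
3. D_x = -7/2  [2·signedArea(DBE) = 0 ∩ 2·signedArea(DCE) = 27/2]
4. D_y = 13/2  [2·signedArea(DBE) = 0 ∩ 2·signedArea(DCE) = 27/2]
   → D = (-7/2, 13/2)

D = (-7/2, 13/2)
E = (-3, 1)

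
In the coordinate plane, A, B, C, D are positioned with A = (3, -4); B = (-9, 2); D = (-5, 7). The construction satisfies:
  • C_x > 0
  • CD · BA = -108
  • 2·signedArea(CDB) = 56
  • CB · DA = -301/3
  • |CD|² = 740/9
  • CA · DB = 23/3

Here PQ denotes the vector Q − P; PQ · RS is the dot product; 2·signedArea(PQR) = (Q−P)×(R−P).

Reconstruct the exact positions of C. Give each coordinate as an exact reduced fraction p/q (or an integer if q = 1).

1. C_x = 1/3  [CD · BA = -108 ∩ CB · DA = -301/3]
2. C_y = -1/3  [CD · BA = -108 ∩ CB · DA = -301/3]
   → C = (1/3, -1/3)

C = (1/3, -1/3)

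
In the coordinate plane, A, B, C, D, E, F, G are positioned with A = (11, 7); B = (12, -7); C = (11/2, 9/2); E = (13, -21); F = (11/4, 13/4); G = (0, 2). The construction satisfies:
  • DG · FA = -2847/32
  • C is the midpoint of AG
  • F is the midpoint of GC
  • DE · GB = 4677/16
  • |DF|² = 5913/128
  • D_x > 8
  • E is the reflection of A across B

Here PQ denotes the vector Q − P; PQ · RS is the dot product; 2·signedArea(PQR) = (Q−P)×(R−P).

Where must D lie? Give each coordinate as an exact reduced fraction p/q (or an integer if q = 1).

D = (143/16, 97/16)

1. D_x = 143/16  [DG · FA = -2847/32 ∩ DE · GB = 4677/16]
2. D_y = 97/16  [DG · FA = -2847/32 ∩ DE · GB = 4677/16]
   → D = (143/16, 97/16)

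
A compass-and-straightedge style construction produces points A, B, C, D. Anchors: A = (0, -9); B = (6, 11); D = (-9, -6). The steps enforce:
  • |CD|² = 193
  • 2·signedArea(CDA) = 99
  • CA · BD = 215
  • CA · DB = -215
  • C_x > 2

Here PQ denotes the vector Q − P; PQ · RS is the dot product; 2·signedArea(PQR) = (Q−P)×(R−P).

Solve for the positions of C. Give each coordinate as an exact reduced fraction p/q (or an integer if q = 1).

1. C_x = 3  [2·signedArea(CDA) = 99 ∩ CA · DB = -215]
2. C_y = 1  [2·signedArea(CDA) = 99 ∩ CA · DB = -215]
   → C = (3, 1)

C = (3, 1)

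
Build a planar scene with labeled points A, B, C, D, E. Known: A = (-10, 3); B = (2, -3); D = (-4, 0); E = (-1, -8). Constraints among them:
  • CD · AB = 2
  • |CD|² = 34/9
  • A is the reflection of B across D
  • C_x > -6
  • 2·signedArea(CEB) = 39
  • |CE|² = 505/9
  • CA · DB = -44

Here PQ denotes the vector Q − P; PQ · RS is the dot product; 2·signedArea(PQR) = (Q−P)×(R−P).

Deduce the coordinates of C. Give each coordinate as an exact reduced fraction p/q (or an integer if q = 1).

C = (-5, -5/3)

1. C_x = -5  [CA · DB = -44 ∩ 2·signedArea(CEB) = 39]
2. C_y = -5/3  [CA · DB = -44 ∩ 2·signedArea(CEB) = 39]
   → C = (-5, -5/3)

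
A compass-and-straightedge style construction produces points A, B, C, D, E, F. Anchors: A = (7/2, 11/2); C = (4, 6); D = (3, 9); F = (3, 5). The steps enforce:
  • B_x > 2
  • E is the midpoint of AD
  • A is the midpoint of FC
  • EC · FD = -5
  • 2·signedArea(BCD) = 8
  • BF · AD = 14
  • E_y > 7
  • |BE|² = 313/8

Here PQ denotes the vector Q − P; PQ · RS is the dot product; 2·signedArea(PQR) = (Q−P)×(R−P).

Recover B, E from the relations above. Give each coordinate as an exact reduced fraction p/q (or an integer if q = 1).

1. B_x = 3  [2·signedArea(BCD) = 8 ∩ BF · AD = 14]
2. B_y = 1  [2·signedArea(BCD) = 8 ∩ BF · AD = 14]
   → B = (3, 1)
3. E_x = 13/4  [E is the midpoint of AD]
4. E_y = 29/4  [E is the midpoint of AD]
   → E = (13/4, 29/4)

B = (3, 1)
E = (13/4, 29/4)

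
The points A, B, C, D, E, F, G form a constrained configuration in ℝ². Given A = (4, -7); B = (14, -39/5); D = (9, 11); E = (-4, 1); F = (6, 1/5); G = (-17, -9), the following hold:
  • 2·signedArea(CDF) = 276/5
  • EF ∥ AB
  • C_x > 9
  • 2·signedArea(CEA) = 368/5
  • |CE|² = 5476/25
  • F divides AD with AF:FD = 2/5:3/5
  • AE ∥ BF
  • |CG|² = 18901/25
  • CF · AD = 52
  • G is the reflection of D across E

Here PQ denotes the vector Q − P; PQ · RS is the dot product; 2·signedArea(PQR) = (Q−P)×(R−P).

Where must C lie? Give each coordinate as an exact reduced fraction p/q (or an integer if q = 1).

C = (10, -19/5)

1. C_x = 10  [CF · AD = 52 ∩ 2·signedArea(CDF) = 276/5]
2. C_y = -19/5  [CF · AD = 52 ∩ 2·signedArea(CDF) = 276/5]
   → C = (10, -19/5)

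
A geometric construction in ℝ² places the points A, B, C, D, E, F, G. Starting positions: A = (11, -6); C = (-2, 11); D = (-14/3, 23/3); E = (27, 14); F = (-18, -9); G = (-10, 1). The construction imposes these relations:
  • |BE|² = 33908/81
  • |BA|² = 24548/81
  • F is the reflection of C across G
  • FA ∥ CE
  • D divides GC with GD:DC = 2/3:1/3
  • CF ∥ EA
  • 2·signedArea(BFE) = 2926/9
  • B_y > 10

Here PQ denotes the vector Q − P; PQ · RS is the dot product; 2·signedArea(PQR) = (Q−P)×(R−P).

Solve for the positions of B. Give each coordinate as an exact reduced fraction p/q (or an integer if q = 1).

B = (61/9, 98/9)

1. B_x = 61/9  [line -23·x + 45·y + -3007/9 = 0 ∩ |BA|² = 24548/81]
2. B_y = 98/9  [line -23·x + 45·y + -3007/9 = 0 ∩ |BA|² = 24548/81]
   → B = (61/9, 98/9)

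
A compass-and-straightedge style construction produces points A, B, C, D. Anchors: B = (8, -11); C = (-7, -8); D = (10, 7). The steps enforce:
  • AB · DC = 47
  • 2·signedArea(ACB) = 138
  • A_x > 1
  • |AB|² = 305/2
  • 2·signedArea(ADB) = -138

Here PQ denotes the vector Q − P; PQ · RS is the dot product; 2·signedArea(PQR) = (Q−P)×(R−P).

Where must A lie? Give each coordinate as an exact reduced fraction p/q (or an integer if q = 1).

1. A_x = 3/2  [2·signedArea(ADB) = -138 ∩ AB · DC = 47]
2. A_y = -1/2  [2·signedArea(ADB) = -138 ∩ AB · DC = 47]
   → A = (3/2, -1/2)

A = (3/2, -1/2)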